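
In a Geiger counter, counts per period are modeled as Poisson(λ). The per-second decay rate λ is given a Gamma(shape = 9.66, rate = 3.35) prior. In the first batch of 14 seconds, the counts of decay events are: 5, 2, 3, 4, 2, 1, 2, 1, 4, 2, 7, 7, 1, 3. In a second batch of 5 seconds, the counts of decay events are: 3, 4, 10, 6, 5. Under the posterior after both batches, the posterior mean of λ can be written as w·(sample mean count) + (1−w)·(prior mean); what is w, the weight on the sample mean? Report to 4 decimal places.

0.8501

With a Gamma(shape α, rate β) prior, the Poisson likelihood is conjugate: the posterior is Gamma(α + ΣXᵢ, β + n).
Total number of seconds: n = 14 + 5 = 19.
Posterior mean = (α₀+S)/(β₀+n) = [n/(β₀+n)]·(S/n) + [β₀/(β₀+n)]·(α₀/β₀), so only n and β₀ enter the weight.
Weight on data w = n/(β₀+n) = 19/(3.35+19) = 19/22.35 = 0.8501.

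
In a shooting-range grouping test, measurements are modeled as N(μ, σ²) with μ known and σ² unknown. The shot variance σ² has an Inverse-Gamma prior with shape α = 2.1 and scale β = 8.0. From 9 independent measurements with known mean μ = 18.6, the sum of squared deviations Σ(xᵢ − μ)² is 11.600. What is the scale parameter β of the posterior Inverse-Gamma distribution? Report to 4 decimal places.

With known mean μ and an Inverse-Gamma(α, β) prior on σ², the Normal likelihood is conjugate: posterior is Inv-Gamma(α + n/2, β + Σ(xᵢ−μ)²/2).
Posterior: Inv-Gamma(2.1 + 9/2, 8.0 + 11.600/2) = Inv-Gamma(6.60, 13.8000).
Posterior β = 13.8000.

13.8000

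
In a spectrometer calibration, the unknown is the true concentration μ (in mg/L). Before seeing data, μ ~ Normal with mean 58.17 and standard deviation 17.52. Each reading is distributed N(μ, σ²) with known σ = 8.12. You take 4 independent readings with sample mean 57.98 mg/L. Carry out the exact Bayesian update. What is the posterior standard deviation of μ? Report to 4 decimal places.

For Normal data with known variance σ², a Normal(μ₀, σ₀²) prior on μ is conjugate. Posterior precision = 1/σ₀² + n/σ²; posterior mean is the precision-weighted average of μ₀ and x̄.
σ₀² = 17.52² = 306.9504, σ² = 8.12² = 65.9344; σ² + n·σ₀² = 65.9344 + 4·306.9504 = 1293.736.
Posterior precision = 1/σ₀² + n/σ² = 1/306.9504 + 4/65.9344 = (σ² + n·σ₀²)/(σ₀²σ²) = 1293.736/(306.9504·65.9344); posterior variance σₙ² = σ₀²σ²/(σ² + n·σ₀²) = 306.9504·65.9344/1293.736 = 15.643524.
Posterior SD = √σₙ² = √(306.9504·65.9344/1293.736) = 3.9552.

3.9552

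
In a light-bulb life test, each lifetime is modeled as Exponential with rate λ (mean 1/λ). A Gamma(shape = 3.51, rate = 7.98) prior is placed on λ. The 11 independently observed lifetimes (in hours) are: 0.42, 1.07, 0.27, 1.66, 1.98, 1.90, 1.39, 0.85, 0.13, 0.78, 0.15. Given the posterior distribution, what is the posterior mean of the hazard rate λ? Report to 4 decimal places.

With a Gamma(shape α, rate β) prior on the exponential rate λ, the posterior after n observations with total T = Σxᵢ is Gamma(α+n, β+T).
Sum of observations T = 10.60 hours; n = 11.
Posterior: Gamma(3.51+11, 7.98+10.60) = Gamma(14.51, 18.58).
Posterior mean of λ = α/β = 14.51/18.58 = 0.7809.

0.7809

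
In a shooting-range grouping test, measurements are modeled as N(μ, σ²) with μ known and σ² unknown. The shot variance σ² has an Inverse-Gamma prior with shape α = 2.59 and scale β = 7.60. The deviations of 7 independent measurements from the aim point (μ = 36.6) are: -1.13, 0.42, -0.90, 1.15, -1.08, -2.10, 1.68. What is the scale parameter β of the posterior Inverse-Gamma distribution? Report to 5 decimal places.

13.59230

With known mean μ and an Inverse-Gamma(α, β) prior on σ², the Normal likelihood is conjugate: posterior is Inv-Gamma(α + n/2, β + Σ(xᵢ−μ)²/2).
Σ(xᵢ−μ)² = (-1.13)² + (0.42)² + (-0.90)² + (1.15)² + (-1.08)² + (-2.10)² + (1.68)² = 11.9846.
Posterior: Inv-Gamma(2.59 + 7/2, 7.60 + 11.9846/2) = Inv-Gamma(6.09, 13.59230).
Posterior β = 13.59230.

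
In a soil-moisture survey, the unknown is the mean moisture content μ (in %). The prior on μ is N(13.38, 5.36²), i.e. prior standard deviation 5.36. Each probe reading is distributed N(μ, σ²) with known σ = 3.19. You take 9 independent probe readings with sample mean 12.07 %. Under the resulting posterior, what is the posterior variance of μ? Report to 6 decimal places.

1.087864

For Normal data with known variance σ², a Normal(μ₀, σ₀²) prior on μ is conjugate. Posterior precision = 1/σ₀² + n/σ²; posterior mean is the precision-weighted average of μ₀ and x̄.
σ₀² = 5.36² = 28.7296, σ² = 3.19² = 10.1761; σ² + n·σ₀² = 10.1761 + 9·28.7296 = 268.7425.
Posterior precision = 1/σ₀² + n/σ² = 1/28.7296 + 9/10.1761 = (σ² + n·σ₀²)/(σ₀²σ²) = 268.7425/(28.7296·10.1761); posterior variance σₙ² = σ₀²σ²/(σ² + n·σ₀²) = 28.7296·10.1761/268.7425 = 1.087864.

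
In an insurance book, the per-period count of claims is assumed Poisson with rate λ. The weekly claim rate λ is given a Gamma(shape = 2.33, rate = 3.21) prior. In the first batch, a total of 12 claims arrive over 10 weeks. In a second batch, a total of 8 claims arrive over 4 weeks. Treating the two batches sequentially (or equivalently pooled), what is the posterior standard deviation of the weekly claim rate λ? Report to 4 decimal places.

0.2746

With a Gamma(shape α, rate β) prior, the Poisson likelihood is conjugate: the posterior is Gamma(α + ΣXᵢ, β + n).
After batch 1: Gamma(α+S, β+n) = Gamma(2.33+12, 3.21+10) = Gamma(14.33, 13.21).
After batch 2: Gamma(α+S, β+n) = Gamma(14.33+8, 13.21+4) = Gamma(22.33, 17.21).
SD = √α/β = √22.33/17.21 = 0.2746.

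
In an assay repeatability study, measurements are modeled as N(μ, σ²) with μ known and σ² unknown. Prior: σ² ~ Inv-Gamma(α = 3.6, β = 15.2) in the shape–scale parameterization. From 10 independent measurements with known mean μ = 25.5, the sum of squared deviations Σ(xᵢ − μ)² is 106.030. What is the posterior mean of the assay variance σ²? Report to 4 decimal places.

8.9757

With known mean μ and an Inverse-Gamma(α, β) prior on σ², the Normal likelihood is conjugate: posterior is Inv-Gamma(α + n/2, β + Σ(xᵢ−μ)²/2).
Posterior: Inv-Gamma(3.6 + 10/2, 15.2 + 106.030/2) = Inv-Gamma(8.60, 68.2150).
E[σ²|data] = β/(α−1) = 68.2150/7.60 = 8.9757.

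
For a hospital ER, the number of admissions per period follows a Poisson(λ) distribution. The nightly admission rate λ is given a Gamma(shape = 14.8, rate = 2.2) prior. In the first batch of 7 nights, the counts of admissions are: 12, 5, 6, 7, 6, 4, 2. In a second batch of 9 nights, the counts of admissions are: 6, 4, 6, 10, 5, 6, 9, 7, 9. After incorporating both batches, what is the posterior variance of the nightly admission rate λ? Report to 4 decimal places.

With a Gamma(shape α, rate β) prior, the Poisson likelihood is conjugate: the posterior is Gamma(α + ΣXᵢ, β + n).
Batch 1: sum of counts S = 42 over n = 7 nights.
After batch 1: Gamma(α+S, β+n) = Gamma(14.8+42, 2.2+7) = Gamma(56.8, 9.2).
Batch 2: sum of counts S = 62 over n = 9 nights.
After batch 2: Gamma(α+S, β+n) = Gamma(56.8+62, 9.2+9) = Gamma(118.8, 18.2).
Var = α/β² = 118.8/18.2² = 0.3587.

0.3587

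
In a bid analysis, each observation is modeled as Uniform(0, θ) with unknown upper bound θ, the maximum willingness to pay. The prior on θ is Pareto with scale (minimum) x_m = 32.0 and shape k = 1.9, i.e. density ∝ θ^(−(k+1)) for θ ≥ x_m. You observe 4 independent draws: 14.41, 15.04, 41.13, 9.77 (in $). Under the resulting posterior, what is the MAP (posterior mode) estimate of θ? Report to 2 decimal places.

A Pareto(scale x_m, shape k) prior on the upper bound θ of Uniform(0, θ) is conjugate: posterior is Pareto(max(x_m, max xᵢ), k + n).
Sample maximum = 41.13; prior scale x_m = 32.0 → posterior scale = max = 41.13.
Posterior shape = 1.9 + 4 = 5.9.
The Pareto density is decreasing on [x_m, ∞), so the mode is x_m = 41.13.

41.13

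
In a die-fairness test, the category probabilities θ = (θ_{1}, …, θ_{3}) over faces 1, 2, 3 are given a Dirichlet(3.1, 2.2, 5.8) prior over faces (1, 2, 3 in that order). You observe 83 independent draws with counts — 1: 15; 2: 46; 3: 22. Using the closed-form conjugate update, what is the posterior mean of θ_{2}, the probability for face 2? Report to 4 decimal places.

0.5122

The Dirichlet prior is conjugate to the Multinomial likelihood: each posterior αⱼ = prior αⱼ + observed count nⱼ.
Posterior concentration: (18.1, 48.2, 27.8), total = 94.1.
E[θ_{2}|data] = α_{2}/Σα = 48.2/94.1 = 0.5122.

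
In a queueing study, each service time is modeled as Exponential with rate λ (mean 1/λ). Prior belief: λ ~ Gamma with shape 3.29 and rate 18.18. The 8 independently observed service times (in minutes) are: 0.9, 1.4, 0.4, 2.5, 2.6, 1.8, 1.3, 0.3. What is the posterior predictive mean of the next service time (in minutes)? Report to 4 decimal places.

2.8552

With a Gamma(shape α, rate β) prior on the exponential rate λ, the posterior after n observations with total T = Σxᵢ is Gamma(α+n, β+T).
Sum of observations T = 11.2 minutes; n = 8.
Posterior: Gamma(3.29+8, 18.18+11.2) = Gamma(11.29, 29.38).
The predictive distribution for the next observation is Lomax; its mean is β/(α−1) = 29.38/10.29 = 2.8552.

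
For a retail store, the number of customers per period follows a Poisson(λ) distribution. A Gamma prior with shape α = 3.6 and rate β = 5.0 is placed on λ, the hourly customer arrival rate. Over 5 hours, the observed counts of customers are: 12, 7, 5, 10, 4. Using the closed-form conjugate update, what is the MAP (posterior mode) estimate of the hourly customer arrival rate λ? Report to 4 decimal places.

4.0600

With a Gamma(shape α, rate β) prior, the Poisson likelihood is conjugate: the posterior is Gamma(α + ΣXᵢ, β + n).
Sum of counts S = 38 over n = 5 hours.
Posterior: Gamma(α+S, β+n) = Gamma(3.6+38, 5.0+5) = Gamma(41.6, 10.0).
Mode of Gamma(α,β) for α≥1 is (α−1)/β = 40.6/10.0 = 4.0600.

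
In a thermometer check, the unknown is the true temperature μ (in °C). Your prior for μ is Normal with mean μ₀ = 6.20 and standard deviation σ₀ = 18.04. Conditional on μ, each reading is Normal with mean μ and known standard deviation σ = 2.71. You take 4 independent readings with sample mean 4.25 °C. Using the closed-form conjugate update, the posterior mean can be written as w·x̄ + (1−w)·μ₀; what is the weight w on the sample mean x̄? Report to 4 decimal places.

0.9944

For Normal data with known variance σ², a Normal(μ₀, σ₀²) prior on μ is conjugate. Posterior precision = 1/σ₀² + n/σ²; posterior mean is the precision-weighted average of μ₀ and x̄.
σ₀² = 18.04² = 325.4416, σ² = 2.71² = 7.3441. Prior precision 1/σ₀² = 1/325.4416; data precision n/σ² = 4/7.3441.
w = (n/σ²)/(1/σ₀² + n/σ²) = n·σ₀²/(σ² + n·σ₀²) = 4·325.4416/(7.3441 + 4·325.4416) = 1301.7664/1309.1105 = 0.9944.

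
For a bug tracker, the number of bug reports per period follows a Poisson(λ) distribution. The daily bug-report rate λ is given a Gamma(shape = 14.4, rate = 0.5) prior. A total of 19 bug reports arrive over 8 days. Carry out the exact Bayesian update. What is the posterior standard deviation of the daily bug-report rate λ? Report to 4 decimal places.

0.6799

With a Gamma(shape α, rate β) prior, the Poisson likelihood is conjugate: the posterior is Gamma(α + ΣXᵢ, β + n).
Posterior: Gamma(α+S, β+n) = Gamma(14.4+19, 0.5+8) = Gamma(33.4, 8.5).
SD = √α/β = √33.4/8.5 = 0.6799.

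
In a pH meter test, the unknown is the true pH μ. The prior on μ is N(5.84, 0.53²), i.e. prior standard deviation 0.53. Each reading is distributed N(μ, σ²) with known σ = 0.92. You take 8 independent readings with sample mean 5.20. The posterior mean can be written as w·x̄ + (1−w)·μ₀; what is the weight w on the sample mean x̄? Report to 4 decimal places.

For Normal data with known variance σ², a Normal(μ₀, σ₀²) prior on μ is conjugate. Posterior precision = 1/σ₀² + n/σ²; posterior mean is the precision-weighted average of μ₀ and x̄.
σ₀² = 0.53² = 0.2809, σ² = 0.92² = 0.8464. Prior precision 1/σ₀² = 1/0.2809; data precision n/σ² = 8/0.8464.
w = (n/σ²)/(1/σ₀² + n/σ²) = n·σ₀²/(σ² + n·σ₀²) = 8·0.2809/(0.8464 + 8·0.2809) = 2.2472/3.0936 = 0.7264.

0.7264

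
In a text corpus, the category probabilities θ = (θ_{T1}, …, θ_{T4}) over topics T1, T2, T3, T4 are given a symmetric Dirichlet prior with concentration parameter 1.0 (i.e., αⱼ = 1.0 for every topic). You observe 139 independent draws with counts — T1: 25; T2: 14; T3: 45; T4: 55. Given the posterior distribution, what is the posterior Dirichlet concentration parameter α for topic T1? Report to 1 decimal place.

26.0

The Dirichlet prior is conjugate to the Multinomial likelihood: each posterior αⱼ = prior αⱼ + observed count nⱼ.
Posterior concentration: (26.0, 15.0, 46.0, 56.0), total = 143.0.
α_{T1} = 1.0 + 25 = 26.0.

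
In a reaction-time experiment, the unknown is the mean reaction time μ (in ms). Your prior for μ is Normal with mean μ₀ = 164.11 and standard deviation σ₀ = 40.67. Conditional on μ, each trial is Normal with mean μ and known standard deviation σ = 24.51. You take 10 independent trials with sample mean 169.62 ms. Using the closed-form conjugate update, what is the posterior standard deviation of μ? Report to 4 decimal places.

For Normal data with known variance σ², a Normal(μ₀, σ₀²) prior on μ is conjugate. Posterior precision = 1/σ₀² + n/σ²; posterior mean is the precision-weighted average of μ₀ and x̄.
σ₀² = 40.67² = 1654.0489, σ² = 24.51² = 600.7401; σ² + n·σ₀² = 600.7401 + 10·1654.0489 = 17141.2291.
Posterior precision = 1/σ₀² + n/σ² = 1/1654.0489 + 10/600.7401 = (σ² + n·σ₀²)/(σ₀²σ²) = 17141.2291/(1654.0489·600.7401); posterior variance σₙ² = σ₀²σ²/(σ² + n·σ₀²) = 1654.0489·600.7401/17141.2291 = 57.968626.
Posterior SD = √σₙ² = √(1654.0489·600.7401/17141.2291) = 7.6137.

7.6137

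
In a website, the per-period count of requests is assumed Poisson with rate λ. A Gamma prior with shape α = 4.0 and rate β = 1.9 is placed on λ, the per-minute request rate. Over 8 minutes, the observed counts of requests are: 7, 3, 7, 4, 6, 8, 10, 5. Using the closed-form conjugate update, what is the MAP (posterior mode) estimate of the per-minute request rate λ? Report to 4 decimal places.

With a Gamma(shape α, rate β) prior, the Poisson likelihood is conjugate: the posterior is Gamma(α + ΣXᵢ, β + n).
Sum of counts S = 50 over n = 8 minutes.
Posterior: Gamma(α+S, β+n) = Gamma(4.0+50, 1.9+8) = Gamma(54.0, 9.9).
Mode of Gamma(α,β) for α≥1 is (α−1)/β = 53.0/9.9 = 5.3535.

5.3535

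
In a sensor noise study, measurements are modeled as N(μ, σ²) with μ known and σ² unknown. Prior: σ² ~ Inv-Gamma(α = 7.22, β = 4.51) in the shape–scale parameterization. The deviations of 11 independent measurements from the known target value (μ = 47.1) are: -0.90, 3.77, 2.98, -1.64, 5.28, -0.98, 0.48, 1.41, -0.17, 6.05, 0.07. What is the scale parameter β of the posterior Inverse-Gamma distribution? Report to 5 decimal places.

51.65325

With known mean μ and an Inverse-Gamma(α, β) prior on σ², the Normal likelihood is conjugate: posterior is Inv-Gamma(α + n/2, β + Σ(xᵢ−μ)²/2).
Σ(xᵢ−μ)² = (-0.90)² + (3.77)² + (2.98)² + (-1.64)² + (5.28)² + (-0.98)² + (0.48)² + (1.41)² + (-0.17)² + (6.05)² + (0.07)² = 94.2865.
Posterior: Inv-Gamma(7.22 + 11/2, 4.51 + 94.2865/2) = Inv-Gamma(12.72, 51.65325).
Posterior β = 51.65325.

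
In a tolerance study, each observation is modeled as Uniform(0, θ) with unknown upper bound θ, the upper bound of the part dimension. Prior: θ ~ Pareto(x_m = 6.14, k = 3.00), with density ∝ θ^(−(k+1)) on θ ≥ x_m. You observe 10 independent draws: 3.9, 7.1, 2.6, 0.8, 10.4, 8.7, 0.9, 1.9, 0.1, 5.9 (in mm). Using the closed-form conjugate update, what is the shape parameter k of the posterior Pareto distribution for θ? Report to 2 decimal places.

A Pareto(scale x_m, shape k) prior on the upper bound θ of Uniform(0, θ) is conjugate: posterior is Pareto(max(x_m, max xᵢ), k + n).
Sample maximum = 10.4; prior scale x_m = 6.14 → posterior scale = max = 10.40.
Posterior shape = 3.00 + 10 = 13.00.
Posterior shape k = 13.00.

13.00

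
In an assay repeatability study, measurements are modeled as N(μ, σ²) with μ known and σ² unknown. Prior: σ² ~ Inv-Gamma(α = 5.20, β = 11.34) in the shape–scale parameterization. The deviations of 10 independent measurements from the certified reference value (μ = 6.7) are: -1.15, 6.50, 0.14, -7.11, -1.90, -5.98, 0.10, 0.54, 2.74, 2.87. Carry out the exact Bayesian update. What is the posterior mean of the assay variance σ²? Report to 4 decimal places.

9.3609

With known mean μ and an Inverse-Gamma(α, β) prior on σ², the Normal likelihood is conjugate: posterior is Inv-Gamma(α + n/2, β + Σ(xᵢ−μ)²/2).
Σ(xᵢ−μ)² = (-1.15)² + (6.50)² + (0.14)² + (-7.11)² + (-1.90)² + (-5.98)² + (0.10)² + (0.54)² + (2.74)² + (2.87)² = 149.5607.
Posterior: Inv-Gamma(5.20 + 10/2, 11.34 + 149.5607/2) = Inv-Gamma(10.20, 86.12035).
E[σ²|data] = β/(α−1) = 86.12035/9.20 = 9.3609.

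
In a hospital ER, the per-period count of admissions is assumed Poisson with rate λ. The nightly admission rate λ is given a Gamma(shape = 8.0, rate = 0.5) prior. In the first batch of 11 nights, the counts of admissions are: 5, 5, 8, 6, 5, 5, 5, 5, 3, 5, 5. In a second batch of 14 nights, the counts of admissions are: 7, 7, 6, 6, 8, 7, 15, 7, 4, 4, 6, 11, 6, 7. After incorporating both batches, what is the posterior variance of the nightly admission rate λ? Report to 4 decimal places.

0.2553

With a Gamma(shape α, rate β) prior, the Poisson likelihood is conjugate: the posterior is Gamma(α + ΣXᵢ, β + n).
Batch 1: sum of counts S = 57 over n = 11 nights.
After batch 1: Gamma(α+S, β+n) = Gamma(8.0+57, 0.5+11) = Gamma(65.0, 11.5).
Batch 2: sum of counts S = 101 over n = 14 nights.
After batch 2: Gamma(α+S, β+n) = Gamma(65.0+101, 11.5+14) = Gamma(166.0, 25.5).
Var = α/β² = 166.0/25.5² = 0.2553.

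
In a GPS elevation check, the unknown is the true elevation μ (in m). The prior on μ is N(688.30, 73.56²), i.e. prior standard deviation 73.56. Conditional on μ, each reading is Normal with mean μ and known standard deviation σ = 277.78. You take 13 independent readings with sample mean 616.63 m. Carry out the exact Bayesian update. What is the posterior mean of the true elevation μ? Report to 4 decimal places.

For Normal data with known variance σ², a Normal(μ₀, σ₀²) prior on μ is conjugate. Posterior precision = 1/σ₀² + n/σ²; posterior mean is the precision-weighted average of μ₀ and x̄.
n·x̄ = 13·616.63 = 8016.19.
σ₀² = 73.56² = 5411.0736, σ² = 277.78² = 77161.7284; σ² + n·σ₀² = 77161.7284 + 13·5411.0736 = 147505.6852.
Posterior mean = (μ₀/σ₀² + n·x̄/σ²)/(1/σ₀² + n/σ²) = (σ²·μ₀ + σ₀²·n·x̄)/(σ² + n·σ₀²) = (77161.7284·688.30 + 5411.0736·8016.19)/147505.6852 = 96486611.739304/147505.6852 = 654.1213.

654.1213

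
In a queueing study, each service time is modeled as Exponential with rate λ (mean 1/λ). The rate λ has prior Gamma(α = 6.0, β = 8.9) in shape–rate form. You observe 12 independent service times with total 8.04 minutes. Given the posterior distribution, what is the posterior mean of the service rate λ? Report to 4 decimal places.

With a Gamma(shape α, rate β) prior on the exponential rate λ, the posterior after n observations with total T = Σxᵢ is Gamma(α+n, β+T).
Posterior: Gamma(6.0+12, 8.9+8.04) = Gamma(18.0, 16.94).
Posterior mean of λ = α/β = 18.0/16.94 = 1.0626.

1.0626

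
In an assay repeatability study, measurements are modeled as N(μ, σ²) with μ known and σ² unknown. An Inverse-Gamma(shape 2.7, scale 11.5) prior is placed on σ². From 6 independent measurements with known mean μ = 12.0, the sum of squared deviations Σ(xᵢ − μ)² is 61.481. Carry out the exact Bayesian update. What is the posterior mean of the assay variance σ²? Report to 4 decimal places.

8.9873

With known mean μ and an Inverse-Gamma(α, β) prior on σ², the Normal likelihood is conjugate: posterior is Inv-Gamma(α + n/2, β + Σ(xᵢ−μ)²/2).
Posterior: Inv-Gamma(2.7 + 6/2, 11.5 + 61.481/2) = Inv-Gamma(5.70, 42.2405).
E[σ²|data] = β/(α−1) = 42.2405/4.70 = 8.9873.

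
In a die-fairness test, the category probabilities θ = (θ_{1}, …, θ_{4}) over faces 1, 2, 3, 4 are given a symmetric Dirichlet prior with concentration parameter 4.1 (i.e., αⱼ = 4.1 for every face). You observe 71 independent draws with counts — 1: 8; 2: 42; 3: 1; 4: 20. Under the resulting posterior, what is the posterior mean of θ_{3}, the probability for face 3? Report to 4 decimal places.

0.0584

The Dirichlet prior is conjugate to the Multinomial likelihood: each posterior αⱼ = prior αⱼ + observed count nⱼ.
Posterior concentration: (12.1, 46.1, 5.1, 24.1), total = 87.4.
E[θ_{3}|data] = α_{3}/Σα = 5.1/87.4 = 0.0584.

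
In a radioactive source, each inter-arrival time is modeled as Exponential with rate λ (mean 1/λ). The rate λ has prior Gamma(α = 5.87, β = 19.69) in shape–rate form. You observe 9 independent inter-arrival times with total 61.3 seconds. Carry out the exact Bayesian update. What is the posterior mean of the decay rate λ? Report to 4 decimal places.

0.1836

With a Gamma(shape α, rate β) prior on the exponential rate λ, the posterior after n observations with total T = Σxᵢ is Gamma(α+n, β+T).
Posterior: Gamma(5.87+9, 19.69+61.3) = Gamma(14.87, 80.99).
Posterior mean of λ = α/β = 14.87/80.99 = 0.1836.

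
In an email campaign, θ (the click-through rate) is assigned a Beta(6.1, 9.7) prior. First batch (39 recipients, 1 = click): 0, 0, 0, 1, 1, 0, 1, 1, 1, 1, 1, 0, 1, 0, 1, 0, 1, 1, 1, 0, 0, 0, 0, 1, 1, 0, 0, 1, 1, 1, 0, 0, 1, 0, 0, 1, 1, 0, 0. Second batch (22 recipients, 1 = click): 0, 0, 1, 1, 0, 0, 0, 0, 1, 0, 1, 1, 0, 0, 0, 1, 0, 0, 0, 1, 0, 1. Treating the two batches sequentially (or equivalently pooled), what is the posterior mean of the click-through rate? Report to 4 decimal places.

The Beta prior is conjugate to a Binomial/Bernoulli likelihood; the update adds successes to α and failures to β.
After batch 1: Beta(6.1+20, 9.7+19) = Beta(26.1, 28.7).
After batch 2: Beta(26.1+8, 28.7+14) = Beta(34.1, 42.7).
Posterior mean = α/(α+β) = 34.1/76.8 = 0.4440.

0.4440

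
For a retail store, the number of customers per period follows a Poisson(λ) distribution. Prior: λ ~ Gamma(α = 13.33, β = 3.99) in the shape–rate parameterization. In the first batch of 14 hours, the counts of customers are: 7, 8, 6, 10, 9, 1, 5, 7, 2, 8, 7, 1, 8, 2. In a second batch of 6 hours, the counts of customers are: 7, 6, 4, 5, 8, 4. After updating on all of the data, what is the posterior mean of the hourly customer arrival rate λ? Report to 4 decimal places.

5.3493

With a Gamma(shape α, rate β) prior, the Poisson likelihood is conjugate: the posterior is Gamma(α + ΣXᵢ, β + n).
Batch 1: sum of counts S = 81 over n = 14 hours.
After batch 1: Gamma(α+S, β+n) = Gamma(13.33+81, 3.99+14) = Gamma(94.33, 17.99).
Batch 2: sum of counts S = 34 over n = 6 hours.
After batch 2: Gamma(α+S, β+n) = Gamma(94.33+34, 17.99+6) = Gamma(128.33, 23.99).
Posterior mean = α/β = 128.33/23.99 = 5.3493.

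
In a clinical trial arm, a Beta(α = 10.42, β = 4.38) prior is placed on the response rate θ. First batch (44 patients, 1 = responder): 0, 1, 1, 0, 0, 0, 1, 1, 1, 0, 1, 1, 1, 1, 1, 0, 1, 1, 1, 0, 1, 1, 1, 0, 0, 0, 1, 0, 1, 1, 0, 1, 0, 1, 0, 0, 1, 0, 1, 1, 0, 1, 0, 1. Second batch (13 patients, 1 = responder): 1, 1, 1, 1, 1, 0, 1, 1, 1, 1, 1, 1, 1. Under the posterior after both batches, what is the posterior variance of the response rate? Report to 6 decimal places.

The Beta prior is conjugate to a Binomial/Bernoulli likelihood; the update adds successes to α and failures to β.
After batch 1: Beta(10.42+26, 4.38+18) = Beta(36.42, 22.38).
After batch 2: Beta(36.42+12, 22.38+1) = Beta(48.42, 23.38).
Var = αβ/((α+β)²(α+β+1)) = 48.42·23.38/(71.80²·72.80) = 0.003016.

0.003016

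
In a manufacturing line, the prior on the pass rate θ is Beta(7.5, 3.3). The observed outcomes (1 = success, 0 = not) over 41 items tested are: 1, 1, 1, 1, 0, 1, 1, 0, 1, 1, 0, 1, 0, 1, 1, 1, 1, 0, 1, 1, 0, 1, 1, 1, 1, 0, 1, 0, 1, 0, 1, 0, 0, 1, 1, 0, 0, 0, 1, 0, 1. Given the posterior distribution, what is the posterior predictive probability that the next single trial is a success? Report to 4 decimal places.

0.6467

The Beta prior is conjugate to a Binomial/Bernoulli likelihood; the update adds successes to α and failures to β.
Posterior: Beta(α+k, β+n−k) = Beta(7.5+26, 3.3+15) = Beta(33.5, 18.3).
For a single future Bernoulli trial, P(success | data) = α/(α+β) = 0.6467.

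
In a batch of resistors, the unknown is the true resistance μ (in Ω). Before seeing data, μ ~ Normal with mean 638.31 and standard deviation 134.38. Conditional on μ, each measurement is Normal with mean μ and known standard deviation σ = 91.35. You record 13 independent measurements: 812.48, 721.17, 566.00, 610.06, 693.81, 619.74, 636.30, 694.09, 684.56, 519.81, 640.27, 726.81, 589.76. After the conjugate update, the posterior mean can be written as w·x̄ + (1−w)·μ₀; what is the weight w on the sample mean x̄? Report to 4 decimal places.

For Normal data with known variance σ², a Normal(μ₀, σ₀²) prior on μ is conjugate. Posterior precision = 1/σ₀² + n/σ²; posterior mean is the precision-weighted average of μ₀ and x̄.
σ₀² = 134.38² = 18057.9844, σ² = 91.35² = 8344.8225. Prior precision 1/σ₀² = 1/18057.9844; data precision n/σ² = 13/8344.8225.
w = (n/σ²)/(1/σ₀² + n/σ²) = n·σ₀²/(σ² + n·σ₀²) = 13·18057.9844/(8344.8225 + 13·18057.9844) = 234753.7972/243098.6197 = 0.9657.

0.9657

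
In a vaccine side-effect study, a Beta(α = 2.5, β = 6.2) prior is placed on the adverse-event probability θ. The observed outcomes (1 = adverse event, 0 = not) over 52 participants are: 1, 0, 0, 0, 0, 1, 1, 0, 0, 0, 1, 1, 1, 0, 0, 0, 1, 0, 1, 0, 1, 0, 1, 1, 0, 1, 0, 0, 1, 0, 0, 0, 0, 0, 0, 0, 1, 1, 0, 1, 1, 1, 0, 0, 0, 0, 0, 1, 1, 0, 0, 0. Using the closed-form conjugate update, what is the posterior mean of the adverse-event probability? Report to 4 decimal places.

The Beta prior is conjugate to a Binomial/Bernoulli likelihood; the update adds successes to α and failures to β.
Posterior: Beta(α+k, β+n−k) = Beta(2.5+20, 6.2+32) = Beta(22.5, 38.2).
Posterior mean = α/(α+β) = 22.5/60.7 = 0.3707.

0.3707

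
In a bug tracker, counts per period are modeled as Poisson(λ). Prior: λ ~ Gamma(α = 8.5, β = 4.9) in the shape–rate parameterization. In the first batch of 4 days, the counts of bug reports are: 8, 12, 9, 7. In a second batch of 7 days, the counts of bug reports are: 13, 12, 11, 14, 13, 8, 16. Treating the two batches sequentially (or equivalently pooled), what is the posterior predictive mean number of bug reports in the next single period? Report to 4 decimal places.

8.2704

With a Gamma(shape α, rate β) prior, the Poisson likelihood is conjugate: the posterior is Gamma(α + ΣXᵢ, β + n).
Batch 1: sum of counts S = 36 over n = 4 days.
After batch 1: Gamma(α+S, β+n) = Gamma(8.5+36, 4.9+4) = Gamma(44.5, 8.9).
Batch 2: sum of counts S = 87 over n = 7 days.
After batch 2: Gamma(α+S, β+n) = Gamma(44.5+87, 8.9+7) = Gamma(131.5, 15.9).
The predictive distribution for one future period is NegBinom with mean α/β = 8.2704.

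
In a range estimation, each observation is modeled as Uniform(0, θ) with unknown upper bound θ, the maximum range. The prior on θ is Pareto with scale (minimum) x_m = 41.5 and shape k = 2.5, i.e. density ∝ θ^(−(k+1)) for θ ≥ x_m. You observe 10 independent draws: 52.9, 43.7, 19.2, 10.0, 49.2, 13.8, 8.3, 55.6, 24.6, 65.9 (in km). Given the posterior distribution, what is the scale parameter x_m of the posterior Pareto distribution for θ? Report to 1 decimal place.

A Pareto(scale x_m, shape k) prior on the upper bound θ of Uniform(0, θ) is conjugate: posterior is Pareto(max(x_m, max xᵢ), k + n).
Sample maximum = 65.9; prior scale x_m = 41.5 → posterior scale = max = 65.9.
Posterior shape = 2.5 + 10 = 12.5.
Posterior scale x_m = 65.9.

65.9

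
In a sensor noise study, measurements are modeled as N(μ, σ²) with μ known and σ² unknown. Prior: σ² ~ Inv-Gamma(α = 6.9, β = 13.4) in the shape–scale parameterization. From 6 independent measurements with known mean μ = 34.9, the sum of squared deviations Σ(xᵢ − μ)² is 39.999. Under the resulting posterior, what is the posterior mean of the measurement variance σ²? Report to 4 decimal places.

With known mean μ and an Inverse-Gamma(α, β) prior on σ², the Normal likelihood is conjugate: posterior is Inv-Gamma(α + n/2, β + Σ(xᵢ−μ)²/2).
Posterior: Inv-Gamma(6.9 + 6/2, 13.4 + 39.999/2) = Inv-Gamma(9.90, 33.3995).
E[σ²|data] = β/(α−1) = 33.3995/8.90 = 3.7528.

3.7528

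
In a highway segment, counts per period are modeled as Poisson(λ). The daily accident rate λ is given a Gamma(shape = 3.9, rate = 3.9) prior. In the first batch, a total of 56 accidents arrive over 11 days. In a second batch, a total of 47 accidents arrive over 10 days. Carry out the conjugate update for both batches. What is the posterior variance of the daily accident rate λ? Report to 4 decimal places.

With a Gamma(shape α, rate β) prior, the Poisson likelihood is conjugate: the posterior is Gamma(α + ΣXᵢ, β + n).
After batch 1: Gamma(α+S, β+n) = Gamma(3.9+56, 3.9+11) = Gamma(59.9, 14.9).
After batch 2: Gamma(α+S, β+n) = Gamma(59.9+47, 14.9+10) = Gamma(106.9, 24.9).
Var = α/β² = 106.9/24.9² = 0.1724.

0.1724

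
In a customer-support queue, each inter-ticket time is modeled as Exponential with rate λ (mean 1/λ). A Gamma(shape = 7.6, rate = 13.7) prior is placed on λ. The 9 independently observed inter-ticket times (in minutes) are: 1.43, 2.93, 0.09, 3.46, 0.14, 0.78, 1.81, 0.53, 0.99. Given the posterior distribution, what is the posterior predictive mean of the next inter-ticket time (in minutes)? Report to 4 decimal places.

With a Gamma(shape α, rate β) prior on the exponential rate λ, the posterior after n observations with total T = Σxᵢ is Gamma(α+n, β+T).
Sum of observations T = 12.16 minutes; n = 9.
Posterior: Gamma(7.6+9, 13.7+12.16) = Gamma(16.6, 25.86).
The predictive distribution for the next observation is Lomax; its mean is β/(α−1) = 25.86/15.6 = 1.6577.

1.6577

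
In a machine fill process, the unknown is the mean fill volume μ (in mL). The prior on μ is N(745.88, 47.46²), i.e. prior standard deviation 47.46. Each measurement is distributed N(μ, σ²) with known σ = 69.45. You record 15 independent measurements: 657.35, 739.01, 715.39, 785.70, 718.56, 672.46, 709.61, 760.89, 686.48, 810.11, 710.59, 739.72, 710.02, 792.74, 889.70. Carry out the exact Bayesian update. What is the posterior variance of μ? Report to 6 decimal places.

For Normal data with known variance σ², a Normal(μ₀, σ₀²) prior on μ is conjugate. Posterior precision = 1/σ₀² + n/σ²; posterior mean is the precision-weighted average of μ₀ and x̄.
σ₀² = 47.46² = 2252.4516, σ² = 69.45² = 4823.3025; σ² + n·σ₀² = 4823.3025 + 15·2252.4516 = 38610.0765.
Posterior precision = 1/σ₀² + n/σ² = 1/2252.4516 + 15/4823.3025 = (σ² + n·σ₀²)/(σ₀²σ²) = 38610.0765/(2252.4516·4823.3025); posterior variance σₙ² = σ₀²σ²/(σ² + n·σ₀²) = 2252.4516·4823.3025/38610.0765 = 281.383940.

281.383940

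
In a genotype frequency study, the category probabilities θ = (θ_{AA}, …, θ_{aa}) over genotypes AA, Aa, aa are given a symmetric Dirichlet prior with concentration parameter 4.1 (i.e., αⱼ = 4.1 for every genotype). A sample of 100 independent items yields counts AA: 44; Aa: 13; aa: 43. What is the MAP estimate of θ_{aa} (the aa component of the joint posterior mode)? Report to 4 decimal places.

0.4218

The Dirichlet prior is conjugate to the Multinomial likelihood: each posterior αⱼ = prior αⱼ + observed count nⱼ.
Posterior concentration: (48.1, 17.1, 47.1), total = 112.3.
Joint mode component: (α_{aa}−1)/(Σα−K) = 46.1/109.3 = 0.4218.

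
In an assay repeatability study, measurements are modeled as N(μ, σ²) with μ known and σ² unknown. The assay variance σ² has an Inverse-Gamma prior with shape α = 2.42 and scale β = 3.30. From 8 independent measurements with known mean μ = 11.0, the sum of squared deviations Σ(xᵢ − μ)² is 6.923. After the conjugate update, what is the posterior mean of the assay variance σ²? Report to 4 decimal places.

1.2475

With known mean μ and an Inverse-Gamma(α, β) prior on σ², the Normal likelihood is conjugate: posterior is Inv-Gamma(α + n/2, β + Σ(xᵢ−μ)²/2).
Posterior: Inv-Gamma(2.42 + 8/2, 3.30 + 6.923/2) = Inv-Gamma(6.42, 6.7615).
E[σ²|data] = β/(α−1) = 6.7615/5.42 = 1.2475.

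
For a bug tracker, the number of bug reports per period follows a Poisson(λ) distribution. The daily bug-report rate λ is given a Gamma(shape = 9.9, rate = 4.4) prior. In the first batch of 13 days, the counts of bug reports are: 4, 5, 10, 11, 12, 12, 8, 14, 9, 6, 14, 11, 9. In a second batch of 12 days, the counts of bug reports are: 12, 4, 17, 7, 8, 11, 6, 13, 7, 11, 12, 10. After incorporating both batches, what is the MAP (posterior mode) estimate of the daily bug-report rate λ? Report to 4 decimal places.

With a Gamma(shape α, rate β) prior, the Poisson likelihood is conjugate: the posterior is Gamma(α + ΣXᵢ, β + n).
Batch 1: sum of counts S = 125 over n = 13 days.
After batch 1: Gamma(α+S, β+n) = Gamma(9.9+125, 4.4+13) = Gamma(134.9, 17.4).
Batch 2: sum of counts S = 118 over n = 12 days.
After batch 2: Gamma(α+S, β+n) = Gamma(134.9+118, 17.4+12) = Gamma(252.9, 29.4).
Mode of Gamma(α,β) for α≥1 is (α−1)/β = 251.9/29.4 = 8.5680.

8.5680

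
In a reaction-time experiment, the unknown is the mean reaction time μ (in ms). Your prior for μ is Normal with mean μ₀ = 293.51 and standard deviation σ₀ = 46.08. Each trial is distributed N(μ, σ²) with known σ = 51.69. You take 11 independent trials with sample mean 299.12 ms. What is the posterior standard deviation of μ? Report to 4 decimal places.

14.7636

For Normal data with known variance σ², a Normal(μ₀, σ₀²) prior on μ is conjugate. Posterior precision = 1/σ₀² + n/σ²; posterior mean is the precision-weighted average of μ₀ and x̄.
σ₀² = 46.08² = 2123.3664, σ² = 51.69² = 2671.8561; σ² + n·σ₀² = 2671.8561 + 11·2123.3664 = 26028.8865.
Posterior precision = 1/σ₀² + n/σ² = 1/2123.3664 + 11/2671.8561 = (σ² + n·σ₀²)/(σ₀²σ²) = 26028.8865/(2123.3664·2671.8561); posterior variance σₙ² = σ₀²σ²/(σ² + n·σ₀²) = 2123.3664·2671.8561/26028.8865 = 217.962819.
Posterior SD = √σₙ² = √(2123.3664·2671.8561/26028.8865) = 14.7636.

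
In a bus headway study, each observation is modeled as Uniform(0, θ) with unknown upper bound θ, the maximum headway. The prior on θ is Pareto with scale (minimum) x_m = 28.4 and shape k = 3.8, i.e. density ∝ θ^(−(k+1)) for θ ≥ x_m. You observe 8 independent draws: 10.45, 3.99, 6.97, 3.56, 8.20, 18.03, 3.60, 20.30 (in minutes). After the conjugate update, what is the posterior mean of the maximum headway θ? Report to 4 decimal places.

31.0296

A Pareto(scale x_m, shape k) prior on the upper bound θ of Uniform(0, θ) is conjugate: posterior is Pareto(max(x_m, max xᵢ), k + n).
Sample maximum = 20.30; prior scale x_m = 28.4 → posterior scale = max = 28.40.
Posterior shape = 3.8 + 8 = 11.8.
E[θ|data] = k·x_m/(k−1) = 11.8·28.40/10.8 = 31.0296.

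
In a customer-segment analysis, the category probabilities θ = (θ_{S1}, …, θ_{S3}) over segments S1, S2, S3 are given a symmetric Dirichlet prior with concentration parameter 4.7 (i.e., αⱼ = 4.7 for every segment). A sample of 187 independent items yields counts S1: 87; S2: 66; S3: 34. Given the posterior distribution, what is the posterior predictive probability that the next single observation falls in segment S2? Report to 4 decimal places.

The Dirichlet prior is conjugate to the Multinomial likelihood: each posterior αⱼ = prior αⱼ + observed count nⱼ.
Posterior concentration: (91.7, 70.7, 38.7), total = 201.1.
P(next = S2 | data) = α_{S2}/Σα = 0.3516.

0.3516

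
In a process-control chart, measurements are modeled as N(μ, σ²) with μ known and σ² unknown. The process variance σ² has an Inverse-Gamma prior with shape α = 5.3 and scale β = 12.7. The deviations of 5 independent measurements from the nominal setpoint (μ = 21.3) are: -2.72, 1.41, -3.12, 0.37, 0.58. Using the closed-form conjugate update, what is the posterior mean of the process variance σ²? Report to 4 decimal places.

With known mean μ and an Inverse-Gamma(α, β) prior on σ², the Normal likelihood is conjugate: posterior is Inv-Gamma(α + n/2, β + Σ(xᵢ−μ)²/2).
Σ(xᵢ−μ)² = (-2.72)² + (1.41)² + (-3.12)² + (0.37)² + (0.58)² = 19.5942.
Posterior: Inv-Gamma(5.3 + 5/2, 12.7 + 19.5942/2) = Inv-Gamma(7.80, 22.49710).
E[σ²|data] = β/(α−1) = 22.49710/6.80 = 3.3084.

3.3084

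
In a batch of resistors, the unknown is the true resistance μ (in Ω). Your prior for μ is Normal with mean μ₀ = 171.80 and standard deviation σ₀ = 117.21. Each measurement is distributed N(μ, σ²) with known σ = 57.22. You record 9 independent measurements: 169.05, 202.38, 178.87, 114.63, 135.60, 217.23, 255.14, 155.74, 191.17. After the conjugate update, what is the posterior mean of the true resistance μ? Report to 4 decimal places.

For Normal data with known variance σ², a Normal(μ₀, σ₀²) prior on μ is conjugate. Posterior precision = 1/σ₀² + n/σ²; posterior mean is the precision-weighted average of μ₀ and x̄.
Σxᵢ = 169.05 + 202.38 + 178.87 + 114.63 + 135.60 + 217.23 + 255.14 + 155.74 + 191.17 = 1619.81, so n·x̄ = 1619.81.
σ₀² = 117.21² = 13738.1841, σ² = 57.22² = 3274.1284; σ² + n·σ₀² = 3274.1284 + 9·13738.1841 = 126917.7853.
Posterior mean = (μ₀/σ₀² + n·x̄/σ²)/(1/σ₀² + n/σ²) = (σ²·μ₀ + σ₀²·n·x̄)/(σ² + n·σ₀²) = (3274.1284·171.80 + 13738.1841·1619.81)/126917.7853 = 22815743.246141/126917.7853 = 179.7679.

179.7679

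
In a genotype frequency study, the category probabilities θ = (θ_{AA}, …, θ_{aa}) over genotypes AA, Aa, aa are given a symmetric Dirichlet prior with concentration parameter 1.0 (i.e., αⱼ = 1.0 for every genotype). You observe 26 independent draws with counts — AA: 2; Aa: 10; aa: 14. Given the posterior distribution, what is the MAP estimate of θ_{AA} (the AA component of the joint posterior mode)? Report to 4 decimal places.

The Dirichlet prior is conjugate to the Multinomial likelihood: each posterior αⱼ = prior αⱼ + observed count nⱼ.
Posterior concentration: (3.0, 11.0, 15.0), total = 29.0.
Joint mode component: (α_{AA}−1)/(Σα−K) = 2.0/26.0 = 0.0769.

0.0769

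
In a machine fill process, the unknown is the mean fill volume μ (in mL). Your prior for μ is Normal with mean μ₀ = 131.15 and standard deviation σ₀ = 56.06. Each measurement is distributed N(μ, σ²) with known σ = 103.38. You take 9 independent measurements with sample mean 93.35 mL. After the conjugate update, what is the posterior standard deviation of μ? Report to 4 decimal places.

29.3571

For Normal data with known variance σ², a Normal(μ₀, σ₀²) prior on μ is conjugate. Posterior precision = 1/σ₀² + n/σ²; posterior mean is the precision-weighted average of μ₀ and x̄.
σ₀² = 56.06² = 3142.7236, σ² = 103.38² = 10687.4244; σ² + n·σ₀² = 10687.4244 + 9·3142.7236 = 38971.9368.
Posterior precision = 1/σ₀² + n/σ² = 1/3142.7236 + 9/10687.4244 = (σ² + n·σ₀²)/(σ₀²σ²) = 38971.9368/(3142.7236·10687.4244); posterior variance σₙ² = σ₀²σ²/(σ² + n·σ₀²) = 3142.7236·10687.4244/38971.9368 = 861.841203.
Posterior SD = √σₙ² = √(3142.7236·10687.4244/38971.9368) = 29.3571.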